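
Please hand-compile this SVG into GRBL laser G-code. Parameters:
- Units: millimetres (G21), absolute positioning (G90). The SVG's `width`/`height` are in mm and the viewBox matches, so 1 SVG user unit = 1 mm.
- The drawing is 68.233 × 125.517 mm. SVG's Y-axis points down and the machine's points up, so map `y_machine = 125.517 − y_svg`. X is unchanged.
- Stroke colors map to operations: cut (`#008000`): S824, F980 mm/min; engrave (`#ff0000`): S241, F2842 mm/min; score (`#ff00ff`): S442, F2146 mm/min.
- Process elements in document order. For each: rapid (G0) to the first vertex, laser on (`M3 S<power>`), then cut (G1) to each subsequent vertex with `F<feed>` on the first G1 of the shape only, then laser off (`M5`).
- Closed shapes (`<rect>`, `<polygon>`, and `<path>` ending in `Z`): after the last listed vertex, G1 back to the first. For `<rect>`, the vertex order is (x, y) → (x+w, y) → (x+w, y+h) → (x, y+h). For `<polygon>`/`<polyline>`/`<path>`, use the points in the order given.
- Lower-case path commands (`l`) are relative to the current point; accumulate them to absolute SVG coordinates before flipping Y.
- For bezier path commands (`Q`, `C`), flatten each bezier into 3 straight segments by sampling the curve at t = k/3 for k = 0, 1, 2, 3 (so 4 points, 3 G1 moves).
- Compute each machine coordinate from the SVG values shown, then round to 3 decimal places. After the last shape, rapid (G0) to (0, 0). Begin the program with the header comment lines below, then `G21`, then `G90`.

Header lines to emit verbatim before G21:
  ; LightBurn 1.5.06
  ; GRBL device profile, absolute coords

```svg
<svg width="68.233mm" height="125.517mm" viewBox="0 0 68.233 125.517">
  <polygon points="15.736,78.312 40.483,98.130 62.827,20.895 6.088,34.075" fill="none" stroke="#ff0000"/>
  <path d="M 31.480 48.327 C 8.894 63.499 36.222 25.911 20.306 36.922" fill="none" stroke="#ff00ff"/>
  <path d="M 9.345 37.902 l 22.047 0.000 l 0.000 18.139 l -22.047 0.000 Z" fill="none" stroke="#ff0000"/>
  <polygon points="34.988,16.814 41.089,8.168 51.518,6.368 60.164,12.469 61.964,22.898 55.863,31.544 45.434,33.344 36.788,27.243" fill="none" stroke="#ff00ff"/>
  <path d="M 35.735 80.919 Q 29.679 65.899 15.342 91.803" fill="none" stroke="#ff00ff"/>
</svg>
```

; LightBurn 1.5.06
; GRBL device profile, absolute coords
G21
G90
G0 X15.736 Y47.205
M3 S241
G1 X40.483 Y27.387 F2842
G1 X62.827 Y104.622
G1 X6.088 Y91.442
G1 X15.736 Y47.205
M5
G0 X31.480 Y77.190
M3 S442
G1 X22.082 Y75.851 F2146
G1 X25.258 Y87.160
G1 X20.306 Y88.595
M5
G0 X9.345 Y87.615
M3 S241
G1 X31.392 Y87.615 F2842
G1 X31.392 Y69.476
G1 X9.345 Y69.476
G1 X9.345 Y87.615
M5
G0 X34.988 Y108.703
M3 S442
G1 X41.089 Y117.349 F2146
G1 X51.518 Y119.149
G1 X60.164 Y113.048
G1 X61.964 Y102.619
G1 X55.863 Y93.973
G1 X45.434 Y92.173
G1 X36.788 Y98.274
G1 X34.988 Y108.703
M5
G0 X35.735 Y44.598
M3 S442
G1 X30.778 Y50.064 F2146
G1 X23.980 Y46.436
G1 X15.342 Y33.714
M5
G0 X0.000 Y0.000

1 u = 1 mm; y_m = 125.517 − y.

[1] `<polygon>` closed polygon, #ff0000→engrave S241 F2842: (15.736,47.205) → (40.483,27.387) → (62.827,104.622) → (6.088,91.442) → (15.736,47.205) (closed)

[2] `<path>` cubic bezier, #ff00ff→score S442 F2146: (31.480,77.190) → (22.082,75.851) → (25.258,87.160) → (20.306,88.595)

[3] `<path>` rectangle, #ff0000→engrave S241 F2842: (9.345,87.615) → (31.392,87.615) → (31.392,69.476) → (9.345,69.476) → (9.345,87.615) (closed)

[4] `<polygon>` regular polygon, #ff00ff→score S442 F2146: (34.988,108.703) → (41.089,117.349) → (51.518,119.149) → (60.164,113.048) → (61.964,102.619) → (55.863,93.973) → (45.434,92.173) → (36.788,98.274) → (34.988,108.703) (closed)

[5] `<path>` quadratic bezier, #ff00ff→score S442 F2146: (35.735,44.598) → (30.778,50.064) → (23.980,46.436) → (15.342,33.714)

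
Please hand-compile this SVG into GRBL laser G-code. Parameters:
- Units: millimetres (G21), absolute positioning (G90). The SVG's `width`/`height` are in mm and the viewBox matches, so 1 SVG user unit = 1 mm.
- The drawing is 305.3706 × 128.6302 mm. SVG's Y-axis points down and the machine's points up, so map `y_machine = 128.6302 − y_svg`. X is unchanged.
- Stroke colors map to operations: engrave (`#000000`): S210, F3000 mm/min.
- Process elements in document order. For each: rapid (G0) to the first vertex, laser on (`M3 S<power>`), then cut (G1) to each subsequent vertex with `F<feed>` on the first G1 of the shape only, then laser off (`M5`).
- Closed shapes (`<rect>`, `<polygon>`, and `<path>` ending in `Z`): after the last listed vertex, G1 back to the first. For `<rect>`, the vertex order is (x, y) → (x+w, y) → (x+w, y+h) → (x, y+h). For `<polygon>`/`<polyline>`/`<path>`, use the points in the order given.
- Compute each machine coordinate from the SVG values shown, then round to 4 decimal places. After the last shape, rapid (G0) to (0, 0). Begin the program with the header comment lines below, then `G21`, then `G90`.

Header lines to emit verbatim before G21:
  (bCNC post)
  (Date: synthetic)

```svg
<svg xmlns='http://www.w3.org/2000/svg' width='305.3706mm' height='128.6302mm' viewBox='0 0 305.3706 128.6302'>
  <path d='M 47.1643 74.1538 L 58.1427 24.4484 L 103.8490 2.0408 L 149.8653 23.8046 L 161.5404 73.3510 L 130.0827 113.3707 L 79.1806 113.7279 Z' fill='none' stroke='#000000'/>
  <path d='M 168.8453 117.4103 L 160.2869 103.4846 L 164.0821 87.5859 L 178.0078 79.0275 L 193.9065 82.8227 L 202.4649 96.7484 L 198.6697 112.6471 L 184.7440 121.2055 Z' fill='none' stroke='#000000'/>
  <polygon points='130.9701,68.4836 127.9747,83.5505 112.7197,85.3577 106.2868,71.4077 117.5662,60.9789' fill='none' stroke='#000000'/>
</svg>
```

viewBox `0 0 305.3706 128.6302` with mm width/height → 1 unit = 1 mm. Flip: y_m = 128.6302 − y_svg.

**Shape 1** — `<path>` regular polygon, stroke `#000000` → engrave (S210, F3000). Machine vertices: (47.1643,54.4764) → (58.1427,104.1818) → (103.8490,126.5894) → (149.8653,104.8256) → (161.5404,55.2792) → (130.0827,15.2595) → (79.1806,14.9023) → (47.1643,54.4764). Closed: final G1 returns to the first vertex.

**Shape 2** — `<path>` regular polygon, stroke `#000000` → engrave (S210, F3000). Machine vertices: (168.8453,11.2199) → (160.2869,25.1456) → (164.0821,41.0443) → (178.0078,49.6027) → (193.9065,45.8075) → (202.4649,31.8818) → (198.6697,15.9831) → (184.7440,7.4247) → (168.8453,11.2199). Closed: final G1 returns to the first vertex.

**Shape 3** — `<polygon>` regular polygon, stroke `#000000` → engrave (S210, F3000). Machine vertices: (130.9701,60.1466) → (127.9747,45.0797) → (112.7197,43.2725) → (106.2868,57.2225) → (117.5662,67.6513) → (130.9701,60.1466). Closed: final G1 returns to the first vertex.

(bCNC post)
(Date: synthetic)
G21
G90
G0 X47.1643 Y54.4764
M3 S210
G1 X58.1427 Y104.1818 F3000
G1 X103.8490 Y126.5894
G1 X149.8653 Y104.8256
G1 X161.5404 Y55.2792
G1 X130.0827 Y15.2595
G1 X79.1806 Y14.9023
G1 X47.1643 Y54.4764
M5
G0 X168.8453 Y11.2199
M3 S210
G1 X160.2869 Y25.1456 F3000
G1 X164.0821 Y41.0443
G1 X178.0078 Y49.6027
G1 X193.9065 Y45.8075
G1 X202.4649 Y31.8818
G1 X198.6697 Y15.9831
G1 X184.7440 Y7.4247
G1 X168.8453 Y11.2199
M5
G0 X130.9701 Y60.1466
M3 S210
G1 X127.9747 Y45.0797 F3000
G1 X112.7197 Y43.2725
G1 X106.2868 Y57.2225
G1 X117.5662 Y67.6513
G1 X130.9701 Y60.1466
M5
G0 X0.0000 Y0.0000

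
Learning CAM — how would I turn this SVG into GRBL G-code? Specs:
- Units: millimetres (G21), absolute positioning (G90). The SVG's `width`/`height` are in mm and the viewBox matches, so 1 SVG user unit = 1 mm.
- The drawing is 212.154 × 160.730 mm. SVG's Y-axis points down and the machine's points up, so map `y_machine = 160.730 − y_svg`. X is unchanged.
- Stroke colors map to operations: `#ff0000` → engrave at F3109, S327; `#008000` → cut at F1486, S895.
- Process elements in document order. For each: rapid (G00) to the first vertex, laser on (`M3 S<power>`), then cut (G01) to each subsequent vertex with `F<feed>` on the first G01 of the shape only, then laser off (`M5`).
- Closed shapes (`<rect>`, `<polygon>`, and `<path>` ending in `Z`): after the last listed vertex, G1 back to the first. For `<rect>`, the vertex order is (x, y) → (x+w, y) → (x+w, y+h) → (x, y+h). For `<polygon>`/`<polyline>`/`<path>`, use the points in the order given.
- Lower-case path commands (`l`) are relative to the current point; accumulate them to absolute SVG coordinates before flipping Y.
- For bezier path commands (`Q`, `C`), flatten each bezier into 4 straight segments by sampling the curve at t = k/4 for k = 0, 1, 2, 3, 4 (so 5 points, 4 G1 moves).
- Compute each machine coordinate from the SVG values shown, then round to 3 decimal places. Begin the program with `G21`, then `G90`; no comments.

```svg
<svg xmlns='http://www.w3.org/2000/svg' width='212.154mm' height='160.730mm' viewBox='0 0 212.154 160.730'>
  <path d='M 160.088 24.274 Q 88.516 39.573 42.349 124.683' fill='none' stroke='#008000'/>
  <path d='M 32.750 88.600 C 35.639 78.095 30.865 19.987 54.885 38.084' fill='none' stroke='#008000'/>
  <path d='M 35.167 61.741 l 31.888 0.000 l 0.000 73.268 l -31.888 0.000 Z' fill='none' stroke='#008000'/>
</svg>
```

G21
G90
G00 X160.088 Y136.456
M3 S895
G01 X125.890 Y124.443 F1486
G01 X94.867 Y103.704
G01 X67.020 Y74.239
G01 X42.349 Y36.047
M5
G00 X32.750 Y72.130
M3 S895
G01 X34.050 Y87.000 F1486
G01 X35.893 Y108.114
G01 X41.699 Y123.865
G01 X54.885 Y122.646
M5
G00 X35.167 Y98.989
M3 S895
G01 X67.055 Y98.989 F1486
G01 X67.055 Y25.721
G01 X35.167 Y25.721
G01 X35.167 Y98.989
M5

Since the viewBox matches the mm dimensions, user units are millimetres directly. The only transform is the Y-flip y_m = 160.730 − y_svg.

Shape 1 is a quadratic bezier drawn with `<path>`. Its stroke #008000 means cut at S895, F1486. After flipping Y the toolpath is (160.088,136.456) → (125.890,124.443) → (94.867,103.704) → (67.020,74.239) → (42.349,36.047).

Shape 2 is a cubic bezier drawn with `<path>`. Its stroke #008000 means cut at S895, F1486. After flipping Y the toolpath is (32.750,72.130) → (34.050,87.000) → (35.893,108.114) → (41.699,123.865) → (54.885,122.646).

Shape 3 is a rectangle drawn with `<path>`. Its stroke #008000 means cut at S895, F1486. After flipping Y the toolpath is (35.167,98.989) → (67.055,98.989) → (67.055,25.721) → (35.167,25.721) → (35.167,98.989), returning to the start.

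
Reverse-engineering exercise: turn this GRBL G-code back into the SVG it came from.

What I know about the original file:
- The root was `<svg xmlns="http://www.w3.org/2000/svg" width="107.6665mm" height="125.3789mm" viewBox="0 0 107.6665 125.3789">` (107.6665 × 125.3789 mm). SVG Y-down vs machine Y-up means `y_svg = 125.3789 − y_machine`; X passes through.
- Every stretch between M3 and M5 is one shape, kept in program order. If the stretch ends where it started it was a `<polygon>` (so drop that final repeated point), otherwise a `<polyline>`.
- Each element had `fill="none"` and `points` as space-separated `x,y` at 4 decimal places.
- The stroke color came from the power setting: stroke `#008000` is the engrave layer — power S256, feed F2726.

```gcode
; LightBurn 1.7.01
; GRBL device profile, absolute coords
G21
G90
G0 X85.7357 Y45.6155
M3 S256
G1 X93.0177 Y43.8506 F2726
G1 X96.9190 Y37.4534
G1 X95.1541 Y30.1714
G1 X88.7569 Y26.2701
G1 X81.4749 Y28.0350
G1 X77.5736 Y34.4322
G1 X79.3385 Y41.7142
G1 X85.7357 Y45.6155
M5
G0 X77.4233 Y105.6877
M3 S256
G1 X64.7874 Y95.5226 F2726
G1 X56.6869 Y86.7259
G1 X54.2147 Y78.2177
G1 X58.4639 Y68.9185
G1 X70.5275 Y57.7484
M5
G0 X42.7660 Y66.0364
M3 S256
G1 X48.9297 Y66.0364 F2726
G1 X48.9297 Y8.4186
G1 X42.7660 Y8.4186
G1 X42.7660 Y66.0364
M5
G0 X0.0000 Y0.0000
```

<svg xmlns="http://www.w3.org/2000/svg" width="107.6665mm" height="125.3789mm" viewBox="0 0 107.6665 125.3789">
  <polygon points="85.7357,79.7634 93.0177,81.5283 96.9190,87.9255 95.1541,95.2075 88.7569,99.1088 81.4749,97.3439 77.5736,90.9467 79.3385,83.6647" fill="none" stroke="#008000"/>
  <polyline points="77.4233,19.6912 64.7874,29.8563 56.6869,38.6530 54.2147,47.1612 58.4639,56.4604 70.5275,67.6305" fill="none" stroke="#008000"/>
  <polygon points="42.7660,59.3425 48.9297,59.3425 48.9297,116.9603 42.7660,116.9603" fill="none" stroke="#008000"/>
</svg>

Each laser-on run becomes one SVG element. Flip Y back into SVG space with y_svg = 125.3789 − y_machine. Every run uses S256, so all elements get stroke `#008000` (engrave).

Run 1: The run returns to its start, so emit a `<polygon>` with points (Y-flipped): 85.7357,79.7634 93.0177,81.5283 96.9190,87.9255 95.1541,95.2075 88.7569,99.1088 81.4749,97.3439 77.5736,90.9467 79.3385,83.6647.

Run 2: The run is open, so emit a `<polyline>` with points (Y-flipped): 77.4233,19.6912 64.7874,29.8563 56.6869,38.6530 54.2147,47.1612 58.4639,56.4604 70.5275,67.6305.

Run 3: The run returns to its start, so emit a `<polygon>` with points (Y-flipped): 42.7660,59.3425 48.9297,59.3425 48.9297,116.9603 42.7660,116.9603.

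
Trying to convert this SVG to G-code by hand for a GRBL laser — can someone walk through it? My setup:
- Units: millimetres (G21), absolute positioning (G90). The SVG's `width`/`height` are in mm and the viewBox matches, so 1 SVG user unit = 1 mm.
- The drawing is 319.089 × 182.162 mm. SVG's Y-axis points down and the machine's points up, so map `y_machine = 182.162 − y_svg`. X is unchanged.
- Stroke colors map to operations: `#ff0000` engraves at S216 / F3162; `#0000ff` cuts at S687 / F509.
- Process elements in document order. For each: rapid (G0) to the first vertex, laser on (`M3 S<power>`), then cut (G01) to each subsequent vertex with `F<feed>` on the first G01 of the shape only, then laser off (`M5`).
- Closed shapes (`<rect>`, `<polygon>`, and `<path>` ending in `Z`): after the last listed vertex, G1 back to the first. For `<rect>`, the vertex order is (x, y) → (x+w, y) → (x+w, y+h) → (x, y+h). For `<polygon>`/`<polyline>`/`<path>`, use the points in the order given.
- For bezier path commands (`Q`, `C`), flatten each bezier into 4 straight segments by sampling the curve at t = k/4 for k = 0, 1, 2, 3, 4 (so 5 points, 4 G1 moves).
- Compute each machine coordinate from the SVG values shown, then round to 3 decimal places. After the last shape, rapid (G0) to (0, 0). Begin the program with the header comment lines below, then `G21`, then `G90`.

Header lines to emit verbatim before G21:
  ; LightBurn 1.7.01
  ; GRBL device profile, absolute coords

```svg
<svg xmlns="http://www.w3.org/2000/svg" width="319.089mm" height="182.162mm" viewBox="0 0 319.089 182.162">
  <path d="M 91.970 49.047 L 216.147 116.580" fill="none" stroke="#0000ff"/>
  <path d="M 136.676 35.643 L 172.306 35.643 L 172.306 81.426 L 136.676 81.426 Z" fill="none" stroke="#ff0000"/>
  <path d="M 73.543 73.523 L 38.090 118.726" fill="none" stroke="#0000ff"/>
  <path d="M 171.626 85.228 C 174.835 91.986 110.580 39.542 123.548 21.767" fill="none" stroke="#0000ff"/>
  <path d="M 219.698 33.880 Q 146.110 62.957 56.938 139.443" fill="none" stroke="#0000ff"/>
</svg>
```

1 u = 1 mm; y_m = 182.162 − y.

[1] `<path>` line segment, #0000ff→cut S687 F509: (91.970,133.115) → (216.147,65.582)

[2] `<path>` rectangle, #ff0000→engrave S216 F3162: (136.676,146.519) → (172.306,146.519) → (172.306,100.736) → (136.676,100.736) → (136.676,146.519) (closed)

[3] `<path>` line segment, #0000ff→cut S687 F509: (73.543,108.639) → (38.090,63.436)

[4] `<path>` cubic bezier, #0000ff→cut S687 F509: (171.626,96.934) → (163.644,101.499) → (143.927,119.465) → (126.041,142.030) → (123.548,160.395)

[5] `<path>` quadratic bezier, #0000ff→cut S687 F509: (219.698,148.282) → (181.930,130.780) → (142.214,107.353) → (100.550,77.999) → (56.938,42.719)

; LightBurn 1.7.01
; GRBL device profile, absolute coords
G21
G90
G0 X91.970 Y133.115
M3 S687
G01 X216.147 Y65.582 F509
M5
G0 X136.676 Y146.519
M3 S216
G01 X172.306 Y146.519 F3162
G01 X172.306 Y100.736
G01 X136.676 Y100.736
G01 X136.676 Y146.519
M5
G0 X73.543 Y108.639
M3 S687
G01 X38.090 Y63.436 F509
M5
G0 X171.626 Y96.934
M3 S687
G01 X163.644 Y101.499 F509
G01 X143.927 Y119.465
G01 X126.041 Y142.030
G01 X123.548 Y160.395
M5
G0 X219.698 Y148.282
M3 S687
G01 X181.930 Y130.780 F509
G01 X142.214 Y107.353
G01 X100.550 Y77.999
G01 X56.938 Y42.719
M5
G0 X0.000 Y0.000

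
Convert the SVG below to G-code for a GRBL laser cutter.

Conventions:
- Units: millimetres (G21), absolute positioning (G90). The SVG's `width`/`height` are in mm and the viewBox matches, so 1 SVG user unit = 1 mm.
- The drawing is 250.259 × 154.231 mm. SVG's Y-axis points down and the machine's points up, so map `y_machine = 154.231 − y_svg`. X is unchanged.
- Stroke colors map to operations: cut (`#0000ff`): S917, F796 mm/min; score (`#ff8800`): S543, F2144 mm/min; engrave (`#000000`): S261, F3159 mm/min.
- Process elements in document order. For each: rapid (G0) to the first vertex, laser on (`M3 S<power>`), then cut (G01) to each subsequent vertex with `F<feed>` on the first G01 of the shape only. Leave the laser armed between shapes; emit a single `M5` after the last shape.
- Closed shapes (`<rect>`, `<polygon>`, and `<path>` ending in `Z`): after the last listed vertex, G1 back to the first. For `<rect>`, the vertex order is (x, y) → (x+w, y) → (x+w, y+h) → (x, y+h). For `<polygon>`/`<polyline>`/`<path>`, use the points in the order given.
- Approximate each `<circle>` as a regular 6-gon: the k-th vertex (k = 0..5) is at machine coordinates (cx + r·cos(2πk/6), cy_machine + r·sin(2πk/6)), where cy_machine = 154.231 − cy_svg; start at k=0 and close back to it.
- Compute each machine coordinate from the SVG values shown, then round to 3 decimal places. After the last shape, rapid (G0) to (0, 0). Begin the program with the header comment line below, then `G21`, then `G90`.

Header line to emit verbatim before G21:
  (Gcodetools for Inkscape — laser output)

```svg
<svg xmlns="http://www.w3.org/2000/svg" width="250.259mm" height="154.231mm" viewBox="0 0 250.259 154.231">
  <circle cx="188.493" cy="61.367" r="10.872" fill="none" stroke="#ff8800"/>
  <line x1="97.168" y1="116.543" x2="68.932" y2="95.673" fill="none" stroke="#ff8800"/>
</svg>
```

(Gcodetools for Inkscape — laser output)
G21
G90
G0 X199.365 Y92.864
M3 S543
G01 X193.929 Y102.279 F2144
G01 X183.057 Y102.279
G01 X177.621 Y92.864
G01 X183.057 Y83.449
G01 X193.929 Y83.449
G01 X199.365 Y92.864
G0 X97.168 Y37.688
M3 S543
G01 X68.932 Y58.558 F2144
M5
G0 X0.000 Y0.000

1 u = 1 mm; y_m = 154.231 − y.

[1] `<circle>` circle, #ff8800→score S543 F2144: (199.365,92.864) → (193.929,102.279) → (183.057,102.279) → (177.621,92.864) → (183.057,83.449) → (193.929,83.449) → (199.365,92.864) (closed)

[2] `<line>` line segment, #ff8800→score S543 F2144: (97.168,37.688) → (68.932,58.558)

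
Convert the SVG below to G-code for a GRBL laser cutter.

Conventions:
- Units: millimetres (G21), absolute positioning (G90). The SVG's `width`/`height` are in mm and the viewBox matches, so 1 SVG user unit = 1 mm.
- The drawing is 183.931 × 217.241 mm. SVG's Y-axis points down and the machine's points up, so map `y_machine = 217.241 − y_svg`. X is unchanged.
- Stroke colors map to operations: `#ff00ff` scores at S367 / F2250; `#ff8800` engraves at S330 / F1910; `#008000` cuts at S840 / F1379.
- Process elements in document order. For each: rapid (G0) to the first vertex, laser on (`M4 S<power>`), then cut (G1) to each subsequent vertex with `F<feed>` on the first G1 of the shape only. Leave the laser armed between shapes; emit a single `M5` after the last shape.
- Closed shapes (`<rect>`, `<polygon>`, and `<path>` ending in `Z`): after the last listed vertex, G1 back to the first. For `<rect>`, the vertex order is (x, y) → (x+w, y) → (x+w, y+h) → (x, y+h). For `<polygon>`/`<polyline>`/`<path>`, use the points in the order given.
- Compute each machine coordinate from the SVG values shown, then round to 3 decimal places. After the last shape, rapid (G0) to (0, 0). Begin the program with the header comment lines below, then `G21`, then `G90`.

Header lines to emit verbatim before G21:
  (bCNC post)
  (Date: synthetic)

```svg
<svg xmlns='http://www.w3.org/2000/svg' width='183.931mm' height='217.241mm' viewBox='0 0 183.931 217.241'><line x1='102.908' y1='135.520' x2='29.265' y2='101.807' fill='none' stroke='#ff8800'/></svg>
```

Since the viewBox matches the mm dimensions, user units are millimetres directly. The only transform is the Y-flip y_m = 217.241 − y_svg.

Shape 1 is a line segment drawn with `<line>`. Its stroke #ff8800 means engrave at S330, F1910. After flipping Y the toolpath is (102.908,81.721) → (29.265,115.434).

(bCNC post)
(Date: synthetic)
G21
G90
G0 X102.908 Y81.721
M4 S330
G1 X29.265 Y115.434 F1910
M5
G0 X0.000 Y0.000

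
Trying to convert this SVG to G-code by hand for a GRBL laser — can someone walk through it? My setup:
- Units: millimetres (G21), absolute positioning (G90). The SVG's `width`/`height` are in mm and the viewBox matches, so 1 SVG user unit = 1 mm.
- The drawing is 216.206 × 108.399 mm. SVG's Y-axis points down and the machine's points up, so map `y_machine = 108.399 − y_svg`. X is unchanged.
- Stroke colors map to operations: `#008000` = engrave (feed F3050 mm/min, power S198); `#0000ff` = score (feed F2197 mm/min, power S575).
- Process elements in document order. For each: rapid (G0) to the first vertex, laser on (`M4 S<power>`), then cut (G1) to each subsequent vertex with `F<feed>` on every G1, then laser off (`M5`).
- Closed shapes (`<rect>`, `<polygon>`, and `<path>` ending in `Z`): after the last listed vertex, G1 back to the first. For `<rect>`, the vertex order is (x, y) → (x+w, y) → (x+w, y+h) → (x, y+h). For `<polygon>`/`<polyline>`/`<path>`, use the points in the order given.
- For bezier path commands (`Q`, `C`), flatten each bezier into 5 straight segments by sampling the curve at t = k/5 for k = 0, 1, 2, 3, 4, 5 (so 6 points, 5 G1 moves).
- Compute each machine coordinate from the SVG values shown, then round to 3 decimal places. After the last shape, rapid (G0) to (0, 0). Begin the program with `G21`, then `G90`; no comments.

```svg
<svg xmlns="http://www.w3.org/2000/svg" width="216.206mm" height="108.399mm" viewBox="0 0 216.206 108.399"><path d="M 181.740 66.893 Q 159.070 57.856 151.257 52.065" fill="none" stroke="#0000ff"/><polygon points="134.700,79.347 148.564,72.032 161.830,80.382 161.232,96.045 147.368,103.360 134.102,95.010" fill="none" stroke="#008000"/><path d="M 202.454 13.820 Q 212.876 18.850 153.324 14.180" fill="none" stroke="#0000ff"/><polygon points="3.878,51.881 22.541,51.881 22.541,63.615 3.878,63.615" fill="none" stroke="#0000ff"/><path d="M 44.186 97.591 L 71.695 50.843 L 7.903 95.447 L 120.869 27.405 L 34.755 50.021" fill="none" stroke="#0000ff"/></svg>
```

viewBox `0 0 216.206 108.399` with mm width/height → 1 unit = 1 mm. Flip: y_m = 108.399 − y_svg.

**Shape 1** — `<path>` quadratic bezier, stroke `#0000ff` → score (S575, F2197). Control points (SVG): P0=(181.740,66.893), P1=(159.070,57.856), P2=(151.257,52.065); sampled at t=k/5. Machine vertices: (181.740,41.506) → (173.266,44.991) → (165.981,48.216) → (159.885,51.182) → (154.976,53.888) → (151.257,56.334). Open path.

**Shape 2** — `<polygon>` regular polygon, stroke `#008000` → engrave (S198, F3050). Machine vertices: (134.700,29.052) → (148.564,36.367) → (161.830,28.017) → (161.232,12.354) → (147.368,5.039) → (134.102,13.389) → (134.700,29.052). Closed: final G1 returns to the first vertex.

**Shape 3** — `<path>` quadratic bezier, stroke `#0000ff` → score (S575, F2197). Control points (SVG): P0=(202.454,13.820), P1=(212.876,18.850), P2=(153.324,14.180); sampled at t=k/5. Machine vertices: (202.454,94.579) → (203.824,92.955) → (199.596,92.107) → (189.770,92.035) → (174.346,92.739) → (153.324,94.219). Open path.

**Shape 4** — `<polygon>` rectangle, stroke `#0000ff` → score (S575, F2197). Machine vertices: (3.878,56.518) → (22.541,56.518) → (22.541,44.784) → (3.878,44.784) → (3.878,56.518). Closed: final G1 returns to the first vertex.

**Shape 5** — `<path>` open polyline, stroke `#0000ff` → score (S575, F2197). Machine vertices: (44.186,10.808) → (71.695,57.556) → (7.903,12.952) → (120.869,80.994) → (34.755,58.378). Open path.

G21
G90
G0 X181.740 Y41.506
M4 S575
G1 X173.266 Y44.991 F2197
G1 X165.981 Y48.216 F2197
G1 X159.885 Y51.182 F2197
G1 X154.976 Y53.888 F2197
G1 X151.257 Y56.334 F2197
M5
G0 X134.700 Y29.052
M4 S198
G1 X148.564 Y36.367 F3050
G1 X161.830 Y28.017 F3050
G1 X161.232 Y12.354 F3050
G1 X147.368 Y5.039 F3050
G1 X134.102 Y13.389 F3050
G1 X134.700 Y29.052 F3050
M5
G0 X202.454 Y94.579
M4 S575
G1 X203.824 Y92.955 F2197
G1 X199.596 Y92.107 F2197
G1 X189.770 Y92.035 F2197
G1 X174.346 Y92.739 F2197
G1 X153.324 Y94.219 F2197
M5
G0 X3.878 Y56.518
M4 S575
G1 X22.541 Y56.518 F2197
G1 X22.541 Y44.784 F2197
G1 X3.878 Y44.784 F2197
G1 X3.878 Y56.518 F2197
M5
G0 X44.186 Y10.808
M4 S575
G1 X71.695 Y57.556 F2197
G1 X7.903 Y12.952 F2197
G1 X120.869 Y80.994 F2197
G1 X34.755 Y58.378 F2197
M5
G0 X0.000 Y0.000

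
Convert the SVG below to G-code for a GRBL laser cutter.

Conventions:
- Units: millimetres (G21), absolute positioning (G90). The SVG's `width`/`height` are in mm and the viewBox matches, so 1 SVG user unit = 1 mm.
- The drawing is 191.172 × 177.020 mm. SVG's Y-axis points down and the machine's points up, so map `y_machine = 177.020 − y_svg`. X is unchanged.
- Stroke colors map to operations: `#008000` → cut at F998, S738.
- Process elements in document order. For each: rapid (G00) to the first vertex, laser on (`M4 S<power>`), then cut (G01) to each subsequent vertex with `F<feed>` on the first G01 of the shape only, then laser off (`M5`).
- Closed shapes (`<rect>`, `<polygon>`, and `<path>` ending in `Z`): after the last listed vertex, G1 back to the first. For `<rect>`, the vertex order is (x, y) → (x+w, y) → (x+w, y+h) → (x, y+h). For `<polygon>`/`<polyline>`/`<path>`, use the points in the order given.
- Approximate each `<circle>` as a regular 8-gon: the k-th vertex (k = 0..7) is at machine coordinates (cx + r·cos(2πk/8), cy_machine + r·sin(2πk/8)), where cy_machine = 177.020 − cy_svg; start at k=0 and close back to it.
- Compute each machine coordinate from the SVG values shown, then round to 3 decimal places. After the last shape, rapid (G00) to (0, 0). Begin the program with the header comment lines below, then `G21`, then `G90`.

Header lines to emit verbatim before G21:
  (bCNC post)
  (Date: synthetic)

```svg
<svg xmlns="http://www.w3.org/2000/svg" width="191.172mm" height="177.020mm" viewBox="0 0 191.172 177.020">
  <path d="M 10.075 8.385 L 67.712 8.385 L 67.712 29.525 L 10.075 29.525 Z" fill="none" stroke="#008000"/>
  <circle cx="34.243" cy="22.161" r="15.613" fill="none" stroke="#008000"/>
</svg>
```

(bCNC post)
(Date: synthetic)
G21
G90
G00 X10.075 Y168.635
M4 S738
G01 X67.712 Y168.635 F998
G01 X67.712 Y147.495
G01 X10.075 Y147.495
G01 X10.075 Y168.635
M5
G00 X49.856 Y154.859
M4 S738
G01 X45.283 Y165.899 F998
G01 X34.243 Y170.472
G01 X23.203 Y165.899
G01 X18.630 Y154.859
G01 X23.203 Y143.819
G01 X34.243 Y139.246
G01 X45.283 Y143.819
G01 X49.856 Y154.859
M5
G00 X0.000 Y0.000

Since the viewBox matches the mm dimensions, user units are millimetres directly. The only transform is the Y-flip y_m = 177.020 − y_svg.

Shape 1 is a rectangle drawn with `<path>`. Its stroke #008000 means cut at S738, F998. After flipping Y the toolpath is (10.075,168.635) → (67.712,168.635) → (67.712,147.495) → (10.075,147.495) → (10.075,168.635), returning to the start.

Shape 2 is a circle drawn with `<circle>`. Its stroke #008000 means cut at S738, F998. After flipping Y the toolpath is (49.856,154.859) → (45.283,165.899) → (34.243,170.472) → (23.203,165.899) → (18.630,154.859) → (23.203,143.819) → (34.243,139.246) → (45.283,143.819) → (49.856,154.859), returning to the start.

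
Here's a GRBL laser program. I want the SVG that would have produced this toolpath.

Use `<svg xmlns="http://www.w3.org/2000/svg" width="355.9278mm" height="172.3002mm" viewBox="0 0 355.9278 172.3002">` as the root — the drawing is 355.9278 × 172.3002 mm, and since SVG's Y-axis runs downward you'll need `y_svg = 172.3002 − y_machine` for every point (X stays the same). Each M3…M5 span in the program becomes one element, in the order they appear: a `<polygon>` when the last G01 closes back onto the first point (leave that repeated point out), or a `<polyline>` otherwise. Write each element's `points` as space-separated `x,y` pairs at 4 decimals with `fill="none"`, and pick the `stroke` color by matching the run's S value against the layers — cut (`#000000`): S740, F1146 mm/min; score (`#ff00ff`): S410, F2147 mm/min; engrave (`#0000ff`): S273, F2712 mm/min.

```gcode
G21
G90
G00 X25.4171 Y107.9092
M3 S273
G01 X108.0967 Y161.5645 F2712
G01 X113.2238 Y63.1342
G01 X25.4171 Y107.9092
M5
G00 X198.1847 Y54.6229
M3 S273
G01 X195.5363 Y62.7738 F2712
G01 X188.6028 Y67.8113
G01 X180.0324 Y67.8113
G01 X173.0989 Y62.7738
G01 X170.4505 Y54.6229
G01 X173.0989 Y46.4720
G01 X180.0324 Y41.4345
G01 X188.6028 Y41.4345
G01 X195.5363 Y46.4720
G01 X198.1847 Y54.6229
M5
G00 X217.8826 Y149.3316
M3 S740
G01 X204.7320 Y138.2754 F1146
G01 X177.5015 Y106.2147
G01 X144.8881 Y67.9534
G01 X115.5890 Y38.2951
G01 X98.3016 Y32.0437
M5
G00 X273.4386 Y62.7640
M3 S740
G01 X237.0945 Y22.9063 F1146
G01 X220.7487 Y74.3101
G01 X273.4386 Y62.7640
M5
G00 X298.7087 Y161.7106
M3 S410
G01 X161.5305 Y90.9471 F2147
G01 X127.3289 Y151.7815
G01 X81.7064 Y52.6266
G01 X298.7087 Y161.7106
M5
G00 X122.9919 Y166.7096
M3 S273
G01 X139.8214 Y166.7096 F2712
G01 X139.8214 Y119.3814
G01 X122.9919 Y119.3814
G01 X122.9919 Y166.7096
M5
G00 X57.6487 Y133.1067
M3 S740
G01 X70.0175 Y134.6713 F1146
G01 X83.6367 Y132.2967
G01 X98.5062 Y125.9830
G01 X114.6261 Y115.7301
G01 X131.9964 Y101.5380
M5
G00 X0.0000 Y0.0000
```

y_svg = 172.3002 − y_m.

[1] S273→`#0000ff` (engrave); closed run; points: 25.4171,64.3910 108.0967,10.7357 113.2238,109.1660

[2] S273→`#0000ff` (engrave); closed run; points: 198.1847,117.6773 195.5363,109.5264 188.6028,104.4889 180.0324,104.4889 173.0989,109.5264 170.4505,117.6773 173.0989,125.8282 180.0324,130.8657 188.6028,130.8657 195.5363,125.8282

[3] S740→`#000000` (cut); open run; points: 217.8826,22.9686 204.7320,34.0248 177.5015,66.0855 144.8881,104.3468 115.5890,134.0051 98.3016,140.2565

[4] S740→`#000000` (cut); closed run; points: 273.4386,109.5362 237.0945,149.3939 220.7487,97.9901

[5] S410→`#ff00ff` (score); closed run; points: 298.7087,10.5896 161.5305,81.3531 127.3289,20.5187 81.7064,119.6736

[6] S273→`#0000ff` (engrave); closed run; points: 122.9919,5.5906 139.8214,5.5906 139.8214,52.9188 122.9919,52.9188

[7] S740→`#000000` (cut); open run; points: 57.6487,39.1935 70.0175,37.6289 83.6367,40.0035 98.5062,46.3172 114.6261,56.5701 131.9964,70.7622

<svg xmlns="http://www.w3.org/2000/svg" width="355.9278mm" height="172.3002mm" viewBox="0 0 355.9278 172.3002">
  <polygon points="25.4171,64.3910 108.0967,10.7357 113.2238,109.1660" fill="none" stroke="#0000ff"/>
  <polygon points="198.1847,117.6773 195.5363,109.5264 188.6028,104.4889 180.0324,104.4889 173.0989,109.5264 170.4505,117.6773 173.0989,125.8282 180.0324,130.8657 188.6028,130.8657 195.5363,125.8282" fill="none" stroke="#0000ff"/>
  <polyline points="217.8826,22.9686 204.7320,34.0248 177.5015,66.0855 144.8881,104.3468 115.5890,134.0051 98.3016,140.2565" fill="none" stroke="#000000"/>
  <polygon points="273.4386,109.5362 237.0945,149.3939 220.7487,97.9901" fill="none" stroke="#000000"/>
  <polygon points="298.7087,10.5896 161.5305,81.3531 127.3289,20.5187 81.7064,119.6736" fill="none" stroke="#ff00ff"/>
  <polygon points="122.9919,5.5906 139.8214,5.5906 139.8214,52.9188 122.9919,52.9188" fill="none" stroke="#0000ff"/>
  <polyline points="57.6487,39.1935 70.0175,37.6289 83.6367,40.0035 98.5062,46.3172 114.6261,56.5701 131.9964,70.7622" fill="none" stroke="#000000"/>
</svg>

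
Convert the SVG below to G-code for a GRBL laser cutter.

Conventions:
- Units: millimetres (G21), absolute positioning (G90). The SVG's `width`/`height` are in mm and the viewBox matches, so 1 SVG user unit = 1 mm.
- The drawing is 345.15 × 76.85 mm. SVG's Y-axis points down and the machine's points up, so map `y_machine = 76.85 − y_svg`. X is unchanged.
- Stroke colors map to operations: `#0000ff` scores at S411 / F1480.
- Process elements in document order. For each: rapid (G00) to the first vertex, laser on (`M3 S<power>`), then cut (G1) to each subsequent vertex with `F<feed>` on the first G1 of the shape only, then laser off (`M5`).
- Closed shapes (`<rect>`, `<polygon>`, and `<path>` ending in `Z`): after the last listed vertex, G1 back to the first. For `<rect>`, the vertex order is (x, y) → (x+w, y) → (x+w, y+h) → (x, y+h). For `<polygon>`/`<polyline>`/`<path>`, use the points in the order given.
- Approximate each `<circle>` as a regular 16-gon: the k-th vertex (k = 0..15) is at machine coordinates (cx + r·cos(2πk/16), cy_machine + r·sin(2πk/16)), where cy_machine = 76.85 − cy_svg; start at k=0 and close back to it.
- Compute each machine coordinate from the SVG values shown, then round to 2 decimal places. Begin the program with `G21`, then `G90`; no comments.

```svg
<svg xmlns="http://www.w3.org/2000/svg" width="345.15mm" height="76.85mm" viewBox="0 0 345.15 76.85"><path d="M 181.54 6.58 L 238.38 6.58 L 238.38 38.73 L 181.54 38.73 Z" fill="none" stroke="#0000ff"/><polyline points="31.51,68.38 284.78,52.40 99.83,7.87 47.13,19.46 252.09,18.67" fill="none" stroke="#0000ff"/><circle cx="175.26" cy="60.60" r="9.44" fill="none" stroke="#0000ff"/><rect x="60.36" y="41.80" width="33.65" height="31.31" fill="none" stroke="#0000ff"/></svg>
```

G21
G90
G00 X181.54 Y70.27
M3 S411
G1 X238.38 Y70.27 F1480
G1 X238.38 Y38.12
G1 X181.54 Y38.12
G1 X181.54 Y70.27
M5
G00 X31.51 Y8.47
M3 S411
G1 X284.78 Y24.45 F1480
G1 X99.83 Y68.98
G1 X47.13 Y57.39
G1 X252.09 Y58.18
M5
G00 X184.70 Y16.25
M3 S411
G1 X183.98 Y19.86 F1480
G1 X181.94 Y22.93
G1 X178.87 Y24.97
G1 X175.26 Y25.69
G1 X171.65 Y24.97
G1 X168.58 Y22.93
G1 X166.54 Y19.86
G1 X165.82 Y16.25
G1 X166.54 Y12.64
G1 X168.58 Y9.57
G1 X171.65 Y7.53
G1 X175.26 Y6.81
G1 X178.87 Y7.53
G1 X181.94 Y9.57
G1 X183.98 Y12.64
G1 X184.70 Y16.25
M5
G00 X60.36 Y35.05
M3 S411
G1 X94.01 Y35.05 F1480
G1 X94.01 Y3.74
G1 X60.36 Y3.74
G1 X60.36 Y35.05
M5

viewBox `0 0 345.15 76.85` with mm width/height → 1 unit = 1 mm. Flip: y_m = 76.85 − y_svg.

**Shape 1** — `<path>` rectangle, stroke `#0000ff` → score (S411, F1480). Machine vertices: (181.54,70.27) → (238.38,70.27) → (238.38,38.12) → (181.54,38.12) → (181.54,70.27). Closed: final G1 returns to the first vertex.

**Shape 2** — `<polyline>` open polyline, stroke `#0000ff` → score (S411, F1480). Machine vertices: (31.51,8.47) → (284.78,24.45) → (99.83,68.98) → (47.13,57.39) → (252.09,58.18). Open path.

**Shape 3** — `<circle>` circle, stroke `#0000ff` → score (S411, F1480). Machine vertices: (184.70,16.25) → (183.98,19.86) → (181.94,22.93) → (178.87,24.97) → (175.26,25.69) → (171.65,24.97) → (168.58,22.93) → (166.54,19.86) → (165.82,16.25) → (166.54,12.64) → (168.58,9.57) → (171.65,7.53) → (175.26,6.81) → (178.87,7.53) → (181.94,9.57) → (183.98,12.64) → (184.70,16.25). Closed: final G1 returns to the first vertex.

**Shape 4** — `<rect>` rectangle, stroke `#0000ff` → score (S411, F1480). Machine vertices: (60.36,35.05) → (94.01,35.05) → (94.01,3.74) → (60.36,3.74) → (60.36,35.05). Closed: final G1 returns to the first vertex.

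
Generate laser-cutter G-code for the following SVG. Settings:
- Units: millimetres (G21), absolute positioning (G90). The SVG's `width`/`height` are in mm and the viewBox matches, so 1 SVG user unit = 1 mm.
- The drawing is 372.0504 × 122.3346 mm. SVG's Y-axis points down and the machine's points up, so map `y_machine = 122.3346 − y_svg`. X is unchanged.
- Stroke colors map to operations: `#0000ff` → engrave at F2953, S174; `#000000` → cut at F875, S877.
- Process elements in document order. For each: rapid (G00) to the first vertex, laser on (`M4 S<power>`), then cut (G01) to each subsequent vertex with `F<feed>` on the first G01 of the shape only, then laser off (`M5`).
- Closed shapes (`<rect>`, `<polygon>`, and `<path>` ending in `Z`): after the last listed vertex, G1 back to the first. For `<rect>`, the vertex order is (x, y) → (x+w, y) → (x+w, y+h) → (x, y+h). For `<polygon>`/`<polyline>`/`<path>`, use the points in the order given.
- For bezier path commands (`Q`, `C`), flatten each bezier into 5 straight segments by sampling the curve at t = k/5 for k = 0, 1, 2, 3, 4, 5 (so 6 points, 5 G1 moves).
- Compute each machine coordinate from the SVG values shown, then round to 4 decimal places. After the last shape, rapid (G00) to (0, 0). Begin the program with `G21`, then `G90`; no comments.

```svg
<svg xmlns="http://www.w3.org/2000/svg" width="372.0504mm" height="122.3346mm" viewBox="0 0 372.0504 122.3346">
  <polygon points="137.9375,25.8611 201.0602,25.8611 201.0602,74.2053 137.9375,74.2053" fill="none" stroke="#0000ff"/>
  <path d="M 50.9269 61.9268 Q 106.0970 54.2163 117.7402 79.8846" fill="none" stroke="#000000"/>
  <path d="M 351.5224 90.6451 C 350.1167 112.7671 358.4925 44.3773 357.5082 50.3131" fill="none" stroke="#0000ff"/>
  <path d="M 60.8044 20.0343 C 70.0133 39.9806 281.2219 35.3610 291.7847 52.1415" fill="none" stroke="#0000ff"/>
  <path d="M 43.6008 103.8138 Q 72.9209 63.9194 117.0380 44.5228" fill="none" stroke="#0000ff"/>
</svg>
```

1 u = 1 mm; y_m = 122.3346 − y.

[1] `<polygon>` rectangle, #0000ff→engrave S174 F2953: (137.9375,96.4735) → (201.0602,96.4735) → (201.0602,48.1293) → (137.9375,48.1293) → (137.9375,96.4735) (closed)

[2] `<path>` quadratic bezier, #000000→cut S877 F875: (50.9269,60.4078) → (71.2539,62.1568) → (88.0987,61.2356) → (101.4613,57.6440) → (111.3418,51.3822) → (117.7402,42.4500)

[3] `<path>` cubic bezier, #0000ff→engrave S174 F2953: (351.5224,31.6895) → (351.6996,27.9590) → (353.3056,38.0392) → (355.4216,54.0178) → (357.1287,67.9826) → (357.5082,72.0215)

[4] `<path>` cubic bezier, #0000ff→engrave S174 F2953: (60.8044,102.3003) → (87.3485,92.9127) → (143.0456,87.2145) → (208.5687,82.9995) → (264.5907,78.0611) → (291.7847,70.1931)

[5] `<path>` quadratic bezier, #0000ff→engrave S174 F2953: (43.6008,18.5208) → (55.9207,33.6586) → (69.4244,47.1567) → (84.1118,59.0149) → (99.9830,69.2332) → (117.0380,77.8118)

G21
G90
G00 X137.9375 Y96.4735
M4 S174
G01 X201.0602 Y96.4735 F2953
G01 X201.0602 Y48.1293
G01 X137.9375 Y48.1293
G01 X137.9375 Y96.4735
M5
G00 X50.9269 Y60.4078
M4 S877
G01 X71.2539 Y62.1568 F875
G01 X88.0987 Y61.2356
G01 X101.4613 Y57.6440
G01 X111.3418 Y51.3822
G01 X117.7402 Y42.4500
M5
G00 X351.5224 Y31.6895
M4 S174
G01 X351.6996 Y27.9590 F2953
G01 X353.3056 Y38.0392
G01 X355.4216 Y54.0178
G01 X357.1287 Y67.9826
G01 X357.5082 Y72.0215
M5
G00 X60.8044 Y102.3003
M4 S174
G01 X87.3485 Y92.9127 F2953
G01 X143.0456 Y87.2145
G01 X208.5687 Y82.9995
G01 X264.5907 Y78.0611
G01 X291.7847 Y70.1931
M5
G00 X43.6008 Y18.5208
M4 S174
G01 X55.9207 Y33.6586 F2953
G01 X69.4244 Y47.1567
G01 X84.1118 Y59.0149
G01 X99.9830 Y69.2332
G01 X117.0380 Y77.8118
M5
G00 X0.0000 Y0.0000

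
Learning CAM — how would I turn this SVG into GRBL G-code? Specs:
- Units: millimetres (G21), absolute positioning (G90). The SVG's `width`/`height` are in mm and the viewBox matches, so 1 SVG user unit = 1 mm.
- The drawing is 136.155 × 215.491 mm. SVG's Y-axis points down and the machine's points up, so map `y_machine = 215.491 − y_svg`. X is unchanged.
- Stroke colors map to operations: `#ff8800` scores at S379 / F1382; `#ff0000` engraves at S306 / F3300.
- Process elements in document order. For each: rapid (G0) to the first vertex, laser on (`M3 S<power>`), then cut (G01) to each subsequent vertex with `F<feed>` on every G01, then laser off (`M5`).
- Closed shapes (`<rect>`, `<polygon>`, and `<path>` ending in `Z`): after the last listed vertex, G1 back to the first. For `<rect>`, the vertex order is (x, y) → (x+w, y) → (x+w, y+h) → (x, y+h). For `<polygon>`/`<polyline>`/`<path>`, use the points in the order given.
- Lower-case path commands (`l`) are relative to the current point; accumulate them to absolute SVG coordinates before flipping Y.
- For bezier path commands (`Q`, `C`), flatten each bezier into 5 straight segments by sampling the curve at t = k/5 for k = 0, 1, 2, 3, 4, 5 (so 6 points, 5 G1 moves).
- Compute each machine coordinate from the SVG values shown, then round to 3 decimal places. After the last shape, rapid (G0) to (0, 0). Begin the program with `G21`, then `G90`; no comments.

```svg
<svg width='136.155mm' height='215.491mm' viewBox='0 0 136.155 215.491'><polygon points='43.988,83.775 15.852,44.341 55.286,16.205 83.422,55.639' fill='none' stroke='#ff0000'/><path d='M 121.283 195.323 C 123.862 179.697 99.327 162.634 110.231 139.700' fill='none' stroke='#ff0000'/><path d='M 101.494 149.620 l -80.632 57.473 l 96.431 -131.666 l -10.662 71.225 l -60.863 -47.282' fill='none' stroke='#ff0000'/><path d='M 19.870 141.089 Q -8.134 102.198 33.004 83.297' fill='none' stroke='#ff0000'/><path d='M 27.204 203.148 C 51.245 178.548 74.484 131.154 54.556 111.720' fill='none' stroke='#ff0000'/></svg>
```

G21
G90
G0 X43.988 Y131.716
M3 S306
G01 X15.852 Y171.150 F3300
G01 X55.286 Y199.286 F3300
G01 X83.422 Y159.852 F3300
G01 X43.988 Y131.716 F3300
M5
G0 X121.283 Y20.168
M3 S306
G01 X120.077 Y29.752 F3300
G01 X115.366 Y39.893 F3300
G01 X110.154 Y50.805 F3300
G01 X107.441 Y62.700 F3300
G01 X110.231 Y75.791 F3300
M5
G0 X101.494 Y65.871
M3 S306
G01 X20.862 Y8.398 F3300
G01 X117.293 Y140.064 F3300
G01 X106.631 Y68.839 F3300
G01 X45.768 Y116.121 F3300
M5
G0 X19.870 Y74.402
M3 S306
G01 X11.434 Y89.159 F3300
G01 X8.530 Y102.316 F3300
G01 X11.156 Y113.875 F3300
G01 X19.314 Y123.834 F3300
G01 X33.004 Y132.194 F3300
M5
G0 X27.204 Y12.343
M3 S306
G01 X41.193 Y29.432 F3300
G01 X52.957 Y49.556 F3300
G01 X60.461 Y70.278 F3300
G01 X61.672 Y89.161 F3300
G01 X54.556 Y103.771 F3300
M5
G0 X0.000 Y0.000

viewBox `0 0 136.155 215.491` with mm width/height → 1 unit = 1 mm. Flip: y_m = 215.491 − y_svg.

**Shape 1** — `<polygon>` regular polygon, stroke `#ff0000` → engrave (S306, F3300). Machine vertices: (43.988,131.716) → (15.852,171.150) → (55.286,199.286) → (83.422,159.852) → (43.988,131.716). Closed: final G1 returns to the first vertex.

**Shape 2** — `<path>` cubic bezier, stroke `#ff0000` → engrave (S306, F3300). Control points (SVG): P0=(121.283,195.323), P1=(123.862,179.697), P2=(99.327,162.634), P3=(110.231,139.700); sampled at t=k/5. Machine vertices: (121.283,20.168) → (120.077,29.752) → (115.366,39.893) → (110.154,50.805) → (107.441,62.700) → (110.231,75.791). Open path.

**Shape 3** — `<path>` open polyline, stroke `#ff0000` → engrave (S306, F3300). Machine vertices: (101.494,65.871) → (20.862,8.398) → (117.293,140.064) → (106.631,68.839) → (45.768,116.121). Open path.

**Shape 4** — `<path>` quadratic bezier, stroke `#ff0000` → engrave (S306, F3300). Control points (SVG): P0=(19.870,141.089), P1=(-8.134,102.198), P2=(33.004,83.297); sampled at t=k/5. Machine vertices: (19.870,74.402) → (11.434,89.159) → (8.530,102.316) → (11.156,113.875) → (19.314,123.834) → (33.004,132.194). Open path.

**Shape 5** — `<path>` cubic bezier, stroke `#ff0000` → engrave (S306, F3300). Control points (SVG): P0=(27.204,203.148), P1=(51.245,178.548), P2=(74.484,131.154), P3=(54.556,111.720); sampled at t=k/5. Machine vertices: (27.204,12.343) → (41.193,29.432) → (52.957,49.556) → (60.461,70.278) → (61.672,89.161) → (54.556,103.771). Open path.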